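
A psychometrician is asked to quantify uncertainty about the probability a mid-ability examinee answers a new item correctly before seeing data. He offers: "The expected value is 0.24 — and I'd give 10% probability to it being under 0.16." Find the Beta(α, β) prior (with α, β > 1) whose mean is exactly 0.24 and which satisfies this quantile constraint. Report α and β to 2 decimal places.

α ≈ 10.33, β ≈ 32.72

With mean 0.24 fixed, write α = 0.24s, β = 0.76s where s = α+β.
Need P(θ < 0.16) = 0.1 under Beta(0.24s, 0.76s). Normal approximation: (q−m)/√(m(1−m)/s) ≈ z_{0.1} = -1.28, so s ≈ 0.24·0.76·(-1.28)²/(0.16−0.24)² = 46.8.
At s = 46.8: P(θ<0.16) ≈ 0.090. Adjusting to match 0.1 gives s ≈ 43.05.
So α = 0.24·43.05 ≈ 10.33, β = 0.76·43.05 ≈ 32.72.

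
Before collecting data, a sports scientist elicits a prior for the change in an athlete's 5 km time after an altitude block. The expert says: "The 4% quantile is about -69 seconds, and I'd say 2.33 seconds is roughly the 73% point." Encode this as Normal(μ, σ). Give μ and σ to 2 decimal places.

μ = -16.16, σ = 30.18

For Normal(μ,σ), the p-quantile is μ + z_p·σ. Here z_{0.04} = -1.751, z_{0.73} = 0.6128.
So -69 = μ − 1.751σ and 2.33 = μ + 0.6128σ.
Subtracting: σ = (2.33 − -69)/(0.6128 − (-1.751)) = 30.18.
Then μ = -69 − (-1.751)·30.18 = -16.16.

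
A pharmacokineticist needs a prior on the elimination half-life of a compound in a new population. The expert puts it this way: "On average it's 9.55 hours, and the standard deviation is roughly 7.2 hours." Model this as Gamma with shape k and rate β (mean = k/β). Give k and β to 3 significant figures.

For Gamma(k, rate β): mean = k/β, variance = k/β², so CV = 1/√k.
CV = SD/mean = 7.2/9.55 = 0.7539, hence k = 1/CV² = 1.76.
Then β = k/mean = 1.76/9.55 = 0.184.

k ≈ 1.76, β ≈ 0.184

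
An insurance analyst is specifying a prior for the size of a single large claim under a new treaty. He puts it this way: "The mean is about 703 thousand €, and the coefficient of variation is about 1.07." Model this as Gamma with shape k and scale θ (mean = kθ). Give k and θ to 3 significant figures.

k ≈ 0.873, θ ≈ 805

For Gamma(k, scale θ): mean = kθ, variance = kθ², so CV = 1/√k.
CV = 1.07, hence k = 1/CV² = 0.873.
Then θ = mean/k = 703/0.873 = 805.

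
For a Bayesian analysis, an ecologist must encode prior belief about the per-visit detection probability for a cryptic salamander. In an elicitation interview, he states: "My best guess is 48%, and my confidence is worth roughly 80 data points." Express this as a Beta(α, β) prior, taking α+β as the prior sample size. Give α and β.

Under the effective-sample-size interpretation, Beta(α, β) has prior mean α/(α+β) and prior sample size α+β.
So α+β = 80 and α/(α+β) = 0.48, giving α = 0.48·80 = 38.4 and β = 80 − 38.4 = 41.6.

α = 38.4, β = 41.6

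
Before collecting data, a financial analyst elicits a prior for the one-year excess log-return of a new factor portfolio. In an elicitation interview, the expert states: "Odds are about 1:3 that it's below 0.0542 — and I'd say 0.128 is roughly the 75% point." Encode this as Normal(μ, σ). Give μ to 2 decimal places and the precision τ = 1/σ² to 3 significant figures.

μ = 0.09, τ = 334

The p-quantile of Normal(μ,σ) is μ + z_p·σ, with z_{0.25} = -0.6745 and z_{0.75} = 0.6745.
Eliminate σ: μ = (z₂·x₁ − z₁·x₂)/(z₂ − z₁) = (0.6745·0.0542 − (-0.6745)·0.128)/1.349 = 0.09.
Then σ = (x₂ − x₁)/(z₂ − z₁) = (0.128 − 0.0542)/1.349 = 0.05.
Precision τ = 1/σ² = 1/0.05471² = 334.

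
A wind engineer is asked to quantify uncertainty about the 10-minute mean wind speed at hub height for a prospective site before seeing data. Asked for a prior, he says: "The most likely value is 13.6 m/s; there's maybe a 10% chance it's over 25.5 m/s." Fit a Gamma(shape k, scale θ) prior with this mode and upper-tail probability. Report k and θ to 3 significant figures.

k ≈ 5.83, θ ≈ 2.81

Gamma(k,θ) with k>1 has mode (k−1)θ, so θ = 13.6/(k−1).
Need P(X < 25.5) = 0.9 with θ tied to k this way. Start at k = 2, θ = 13.6: P(X<25.5) ≈ 0.559.
Too low — raise k to concentrate. Iterating converges to k ≈ 5.83.
Then θ = 13.6/(5.83−1) ≈ 2.81.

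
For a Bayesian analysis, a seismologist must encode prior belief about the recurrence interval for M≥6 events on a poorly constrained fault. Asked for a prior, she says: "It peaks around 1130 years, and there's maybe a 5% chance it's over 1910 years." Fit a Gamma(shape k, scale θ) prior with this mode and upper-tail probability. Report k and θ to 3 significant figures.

Gamma(k,θ) with k>1 has mode (k−1)θ, so θ = 1130/(k−1).
Need P(X < 1910) = 0.95 with θ tied to k this way. Start at k = 2, θ = 1130: P(X<1910) ≈ 0.504.
Too low — raise k to concentrate. Iterating converges to k ≈ 11.1.
Then θ = 1130/(11.1−1) ≈ 111.

k ≈ 11.1, θ ≈ 111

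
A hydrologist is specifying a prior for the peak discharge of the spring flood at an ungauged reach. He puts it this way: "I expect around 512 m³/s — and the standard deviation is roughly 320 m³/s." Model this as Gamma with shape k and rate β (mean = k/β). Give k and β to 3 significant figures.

For Gamma(k, rate β): mean = k/β, variance = k/β², so CV = 1/√k.
CV = SD/mean = 320/512 = 0.625, hence k = 1/CV² = 2.56.
Then β = k/mean = 2.56/512 = 0.005.

k ≈ 2.56, β ≈ 0.005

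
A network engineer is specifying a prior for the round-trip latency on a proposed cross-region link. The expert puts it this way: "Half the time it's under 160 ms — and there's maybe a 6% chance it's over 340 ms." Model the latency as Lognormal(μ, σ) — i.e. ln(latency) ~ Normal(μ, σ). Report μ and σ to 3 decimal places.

If T ~ Lognormal(μ,σ) then ln T ~ Normal(μ,σ), so the p-quantile of ln T is μ + z_p·σ.
ln(160) = 5.075 and ln(340) = 5.829; z_{0.5} = 0, z_{0.94} = 1.555.
σ = (5.829 − 5.075)/(1.555 − (0)) = 0.485.
μ = 5.075 − (0)·0.485 = 5.075.

μ ≈ 5.075, σ ≈ 0.485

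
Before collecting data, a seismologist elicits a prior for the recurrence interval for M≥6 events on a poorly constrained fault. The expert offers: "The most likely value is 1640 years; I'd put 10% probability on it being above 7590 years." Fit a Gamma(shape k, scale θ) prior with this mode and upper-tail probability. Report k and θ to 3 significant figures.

Gamma(k,θ) with k>1 has mode (k−1)θ, so θ = 1640/(k−1).
Need P(X < 7590) = 0.9 with θ tied to k this way. Start at k = 2, θ = 1640: P(X<7590) ≈ 0.945.
Too high — lower k to spread out. Iterating converges to k ≈ 1.76.
Then θ = 1640/(1.76−1) ≈ 2150.

k ≈ 1.76, θ ≈ 2150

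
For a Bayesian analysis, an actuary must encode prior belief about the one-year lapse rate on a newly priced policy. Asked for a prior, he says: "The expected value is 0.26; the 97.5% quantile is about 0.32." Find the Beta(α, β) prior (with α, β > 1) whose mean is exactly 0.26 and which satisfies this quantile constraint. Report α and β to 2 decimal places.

With mean 0.26 fixed, write α = 0.26s, β = 0.74s where s = α+β.
Need P(θ < 0.32) = 0.975 under Beta(0.26s, 0.74s). Normal approximation: (q−m)/√(m(1−m)/s) ≈ z_{0.975} = 1.96, so s ≈ 0.26·0.74·(1.96)²/(0.32−0.26)² = 205.3.
At s = 205.3: P(θ<0.32) ≈ 0.971. Adjusting to match 0.975 gives s ≈ 218.67.
So α = 0.26·218.67 ≈ 56.85, β = 0.74·218.67 ≈ 161.81.

α ≈ 56.85, β ≈ 161.81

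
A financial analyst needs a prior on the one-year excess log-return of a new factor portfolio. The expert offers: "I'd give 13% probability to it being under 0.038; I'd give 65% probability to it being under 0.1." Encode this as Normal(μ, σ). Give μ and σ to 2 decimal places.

μ = 0.08, σ = 0.04

The p-quantile of Normal(μ,σ) is μ + z_p·σ, with z_{0.13} = -1.126 and z_{0.65} = 0.3853.
Eliminate σ: μ = (z₂·x₁ − z₁·x₂)/(z₂ − z₁) = (0.3853·0.038 − (-1.126)·0.1)/1.512 = 0.08.
Then σ = (x₂ − x₁)/(z₂ − z₁) = (0.1 − 0.038)/1.512 = 0.04.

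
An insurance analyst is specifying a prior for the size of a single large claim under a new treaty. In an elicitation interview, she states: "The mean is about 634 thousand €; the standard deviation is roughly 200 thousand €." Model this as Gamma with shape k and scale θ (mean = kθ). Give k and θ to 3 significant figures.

For Gamma(k, scale θ): mean = kθ, variance = kθ², so CV = 1/√k.
CV = SD/mean = 200/634 = 0.3155, hence k = 1/CV² = 10.
Then θ = mean/k = 634/10 = 63.1.

k ≈ 10, θ ≈ 63.1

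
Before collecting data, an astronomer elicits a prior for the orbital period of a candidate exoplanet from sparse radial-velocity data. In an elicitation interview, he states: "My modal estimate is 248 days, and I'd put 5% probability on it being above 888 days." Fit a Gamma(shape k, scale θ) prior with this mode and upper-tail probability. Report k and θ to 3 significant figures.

k ≈ 2.58, θ ≈ 157

Gamma(k,θ) with k>1 has mode (k−1)θ, so θ = 248/(k−1).
Need P(X < 888) = 0.95 with θ tied to k this way. Start at k = 2, θ = 248: P(X<888) ≈ 0.872.
Too low — raise k to concentrate. Iterating converges to k ≈ 2.58.
Then θ = 248/(2.58−1) ≈ 157.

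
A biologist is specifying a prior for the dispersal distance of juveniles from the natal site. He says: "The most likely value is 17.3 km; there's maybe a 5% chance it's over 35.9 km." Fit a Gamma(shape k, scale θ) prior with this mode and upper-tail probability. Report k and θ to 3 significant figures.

k ≈ 6.19, θ ≈ 3.34

Gamma(k,θ) with k>1 has mode (k−1)θ, so θ = 17.3/(k−1).
Need P(X < 35.9) = 0.95 with θ tied to k this way. Start at k = 2, θ = 17.3: P(X<35.9) ≈ 0.614.
Too low — raise k to concentrate. Iterating converges to k ≈ 6.19.
Then θ = 17.3/(6.19−1) ≈ 3.34.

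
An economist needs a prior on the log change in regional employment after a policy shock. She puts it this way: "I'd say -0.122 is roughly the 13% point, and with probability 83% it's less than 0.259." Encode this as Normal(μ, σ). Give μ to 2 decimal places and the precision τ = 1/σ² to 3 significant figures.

μ = 0.08, τ = 29.8

The p-quantile of Normal(μ,σ) is μ + z_p·σ, with z_{0.13} = -1.126 and z_{0.83} = 0.9542.
Eliminate σ: μ = (z₂·x₁ − z₁·x₂)/(z₂ − z₁) = (0.9542·-0.122 − (-1.126)·0.259)/2.081 = 0.08.
Then σ = (x₂ − x₁)/(z₂ − z₁) = (0.259 − -0.122)/2.081 = 0.18.
Precision τ = 1/σ² = 1/0.1831² = 29.8.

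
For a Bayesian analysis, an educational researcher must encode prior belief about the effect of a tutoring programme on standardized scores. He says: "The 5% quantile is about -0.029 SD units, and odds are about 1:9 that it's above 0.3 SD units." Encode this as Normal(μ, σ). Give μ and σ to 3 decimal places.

For Normal(μ,σ), the p-quantile is μ + z_p·σ. Here z_{0.05} = -1.645, z_{0.9} = 1.282.
So -0.029 = μ − 1.645σ and 0.3 = μ + 1.282σ.
Subtracting: σ = (0.3 − -0.029)/(1.282 − (-1.645)) = 0.112.
Then μ = -0.029 − (-1.645)·0.112 = 0.156.

μ = 0.156, σ = 0.112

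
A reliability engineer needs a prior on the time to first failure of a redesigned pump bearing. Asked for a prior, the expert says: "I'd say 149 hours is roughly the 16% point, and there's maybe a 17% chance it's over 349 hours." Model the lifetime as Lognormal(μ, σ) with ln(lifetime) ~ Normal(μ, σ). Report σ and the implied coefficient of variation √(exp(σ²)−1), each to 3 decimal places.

If T ~ Lognormal(μ,σ) then ln T ~ Normal(μ,σ), so the p-quantile of ln T is μ + z_p·σ.
ln(149) = 5.004 and ln(349) = 5.855; z_{0.16} = -0.9945, z_{0.83} = 0.9542.
σ = (5.855 − 5.004)/(0.9542 − (-0.9945)) = 0.437.
μ = 5.004 − (-0.9945)·0.437 = 5.438.
CV = √(exp(σ²)−1) = √(exp(0.1908)−1) = 0.458.

σ ≈ 0.437, CV ≈ 0.458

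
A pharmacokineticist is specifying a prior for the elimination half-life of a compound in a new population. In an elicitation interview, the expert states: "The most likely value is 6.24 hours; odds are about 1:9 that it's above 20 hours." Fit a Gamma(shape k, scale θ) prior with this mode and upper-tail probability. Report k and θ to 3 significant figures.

Gamma(k,θ) with k>1 has mode (k−1)θ, so θ = 6.24/(k−1).
Need P(X < 20) = 0.9 with θ tied to k this way. Start at k = 2, θ = 6.24: P(X<20) ≈ 0.829.
Too low — raise k to concentrate. Iterating converges to k ≈ 2.39.
Then θ = 6.24/(2.39−1) ≈ 4.48.

k ≈ 2.39, θ ≈ 4.48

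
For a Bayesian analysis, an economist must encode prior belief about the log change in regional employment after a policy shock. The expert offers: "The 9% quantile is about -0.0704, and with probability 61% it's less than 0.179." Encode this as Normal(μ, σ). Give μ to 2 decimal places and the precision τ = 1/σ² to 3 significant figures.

μ = 0.14, τ = 42.2

The p-quantile of Normal(μ,σ) is μ + z_p·σ, with z_{0.09} = -1.341 and z_{0.61} = 0.2793.
Eliminate σ: μ = (z₂·x₁ − z₁·x₂)/(z₂ − z₁) = (0.2793·-0.0704 − (-1.341)·0.179)/1.62 = 0.14.
Then σ = (x₂ − x₁)/(z₂ − z₁) = (0.179 − -0.0704)/1.62 = 0.15.
Precision τ = 1/σ² = 1/0.1539² = 42.2.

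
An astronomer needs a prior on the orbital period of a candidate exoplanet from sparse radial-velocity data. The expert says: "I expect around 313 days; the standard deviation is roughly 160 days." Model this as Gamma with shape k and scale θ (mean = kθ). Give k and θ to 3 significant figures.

For Gamma(k, scale θ): mean = kθ, variance = kθ², so CV = 1/√k.
CV = SD/mean = 160/313 = 0.5112, hence k = 1/CV² = 3.83.
Then θ = mean/k = 313/3.83 = 81.8.

k ≈ 3.83, θ ≈ 81.8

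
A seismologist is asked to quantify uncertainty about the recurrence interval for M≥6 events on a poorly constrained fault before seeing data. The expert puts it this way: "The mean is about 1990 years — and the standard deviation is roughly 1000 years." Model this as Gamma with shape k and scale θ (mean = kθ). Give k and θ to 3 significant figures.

k ≈ 3.96, θ ≈ 503

For Gamma(k, scale θ): mean = kθ, variance = kθ², so CV = 1/√k.
CV = SD/mean = 1000/1990 = 0.5025, hence k = 1/CV² = 3.96.
Then θ = mean/k = 1990/3.96 = 503.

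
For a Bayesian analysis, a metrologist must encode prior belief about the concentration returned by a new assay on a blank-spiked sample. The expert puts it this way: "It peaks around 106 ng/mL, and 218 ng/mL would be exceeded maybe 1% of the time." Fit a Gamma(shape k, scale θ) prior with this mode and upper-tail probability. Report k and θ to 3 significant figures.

k ≈ 10.4, θ ≈ 11.3

Gamma(k,θ) with k>1 has mode (k−1)θ, so θ = 106/(k−1).
Need P(X < 218) = 0.99 with θ tied to k this way. Start at k = 2, θ = 106: P(X<218) ≈ 0.609.
Too low — raise k to concentrate. Iterating converges to k ≈ 10.4.
Then θ = 106/(10.4−1) ≈ 11.3.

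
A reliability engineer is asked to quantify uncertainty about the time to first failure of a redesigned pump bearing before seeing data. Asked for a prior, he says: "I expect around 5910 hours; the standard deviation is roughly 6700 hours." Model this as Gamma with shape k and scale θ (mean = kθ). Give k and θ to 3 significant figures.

For Gamma(k, scale θ): mean = kθ, variance = kθ², so CV = 1/√k.
CV = SD/mean = 6700/5910 = 1.134, hence k = 1/CV² = 0.778.
Then θ = mean/k = 5910/0.778 = 7600.

k ≈ 0.778, θ ≈ 7600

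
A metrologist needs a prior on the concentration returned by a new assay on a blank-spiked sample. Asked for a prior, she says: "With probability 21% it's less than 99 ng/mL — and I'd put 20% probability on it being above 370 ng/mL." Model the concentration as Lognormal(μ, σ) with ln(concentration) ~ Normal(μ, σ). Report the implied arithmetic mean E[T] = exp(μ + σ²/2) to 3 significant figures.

E[T] ≈ 260 ng/mL

If T ~ Lognormal(μ,σ) then ln T ~ Normal(μ,σ), so the p-quantile of ln T is μ + z_p·σ.
ln(99) = 4.595 and ln(370) = 5.914; z_{0.21} = -0.8064, z_{0.8} = 0.8416.
σ = (5.914 − 4.595)/(0.8416 − (-0.8064)) = 0.800.
μ = 4.595 − (-0.8064)·0.800 = 5.240.
E[T] = exp(μ + σ²/2) = exp(5.240 + 0.3200) = 260 ng/mL.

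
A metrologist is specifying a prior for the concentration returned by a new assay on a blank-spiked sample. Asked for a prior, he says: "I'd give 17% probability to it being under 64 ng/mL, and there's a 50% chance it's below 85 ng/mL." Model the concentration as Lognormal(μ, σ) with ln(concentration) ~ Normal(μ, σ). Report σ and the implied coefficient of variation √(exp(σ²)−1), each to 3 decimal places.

σ ≈ 0.297, CV ≈ 0.304

If T ~ Lognormal(μ,σ) then ln T ~ Normal(μ,σ), so the p-quantile of ln T is μ + z_p·σ.
ln(64) = 4.159 and ln(85) = 4.443; z_{0.17} = -0.9542, z_{0.5} = 0.
σ = (4.443 − 4.159)/(0 − (-0.9542)) = 0.297.
μ = 4.159 − (-0.9542)·0.297 = 4.443.
CV = √(exp(σ²)−1) = √(exp(0.0884)−1) = 0.304.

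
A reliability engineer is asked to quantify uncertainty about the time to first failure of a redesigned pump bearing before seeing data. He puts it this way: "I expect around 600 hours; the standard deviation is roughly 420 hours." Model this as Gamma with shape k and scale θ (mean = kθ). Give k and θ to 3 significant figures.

k ≈ 2.04, θ ≈ 294

For Gamma(k, scale θ): mean = kθ, variance = kθ², so CV = 1/√k.
CV = SD/mean = 420/600 = 0.7, hence k = 1/CV² = 2.04.
Then θ = mean/k = 600/2.04 = 294.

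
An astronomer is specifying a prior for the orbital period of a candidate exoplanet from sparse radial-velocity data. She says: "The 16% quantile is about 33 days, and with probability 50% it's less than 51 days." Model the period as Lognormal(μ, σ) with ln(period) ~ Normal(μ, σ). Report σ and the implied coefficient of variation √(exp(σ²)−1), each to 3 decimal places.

If T ~ Lognormal(μ,σ) then ln T ~ Normal(μ,σ), so the p-quantile of ln T is μ + z_p·σ.
ln(33) = 3.497 and ln(51) = 3.932; z_{0.16} = -0.9945, z_{0.5} = 0.
σ = (3.932 − 3.497)/(0 − (-0.9945)) = 0.438.
μ = 3.497 − (-0.9945)·0.438 = 3.932.
CV = √(exp(σ²)−1) = √(exp(0.1916)−1) = 0.460.

σ ≈ 0.438, CV ≈ 0.460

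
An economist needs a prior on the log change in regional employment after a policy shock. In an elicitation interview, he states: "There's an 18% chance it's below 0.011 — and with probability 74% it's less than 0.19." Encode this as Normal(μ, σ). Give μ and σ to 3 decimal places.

μ = 0.116, σ = 0.115

For Normal(μ,σ), the p-quantile is μ + z_p·σ. Here z_{0.18} = -0.9154, z_{0.74} = 0.6433.
So 0.011 = μ − 0.9154σ and 0.19 = μ + 0.6433σ.
Subtracting: σ = (0.19 − 0.011)/(0.6433 − (-0.9154)) = 0.115.
Then μ = 0.011 − (-0.9154)·0.115 = 0.116.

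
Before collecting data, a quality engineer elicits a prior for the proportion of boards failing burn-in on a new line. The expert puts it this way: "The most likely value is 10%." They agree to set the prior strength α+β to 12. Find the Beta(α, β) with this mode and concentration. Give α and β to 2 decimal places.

For α,β > 1 the Beta mode is (α−1)/(α+β−2). With α+β = 12, the mode is (α−1)/10.
Set (α−1)/10 = 0.1 → α = 1 + 0.1·10 = 2.00.
β = 12 − α = 10.00.

α = 2.00, β = 10.00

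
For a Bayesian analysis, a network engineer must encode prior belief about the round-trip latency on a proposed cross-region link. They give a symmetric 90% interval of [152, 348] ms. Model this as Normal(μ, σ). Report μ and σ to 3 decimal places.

μ = 250.000, σ = 59.580

A symmetric 90% interval runs μ ± z·σ with z = 1.645.
Half-width = 98, so σ = 98/1.645 = 59.580.
μ is the interval midpoint, 250.000.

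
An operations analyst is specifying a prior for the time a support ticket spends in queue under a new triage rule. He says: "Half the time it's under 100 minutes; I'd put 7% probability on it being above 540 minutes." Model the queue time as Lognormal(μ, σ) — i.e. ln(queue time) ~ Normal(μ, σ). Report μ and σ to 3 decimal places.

μ ≈ 4.605, σ ≈ 1.143

If T ~ Lognormal(μ,σ) then ln T ~ Normal(μ,σ), so the p-quantile of ln T is μ + z_p·σ.
ln(100) = 4.605 and ln(540) = 6.292; z_{0.5} = 0, z_{0.93} = 1.476.
σ = (6.292 − 4.605)/(1.476 − (0)) = 1.143.
μ = 4.605 − (0)·1.143 = 4.605.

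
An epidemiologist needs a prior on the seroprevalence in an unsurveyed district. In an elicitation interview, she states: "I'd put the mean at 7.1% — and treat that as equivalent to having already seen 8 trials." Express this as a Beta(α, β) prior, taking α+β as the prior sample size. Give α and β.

Under the effective-sample-size interpretation, Beta(α, β) has prior mean α/(α+β) and prior sample size α+β.
So α+β = 8 and α/(α+β) = 0.071, giving α = 0.071·8 = 0.568 and β = 8 − 0.568 = 7.432.

α = 0.568, β = 7.432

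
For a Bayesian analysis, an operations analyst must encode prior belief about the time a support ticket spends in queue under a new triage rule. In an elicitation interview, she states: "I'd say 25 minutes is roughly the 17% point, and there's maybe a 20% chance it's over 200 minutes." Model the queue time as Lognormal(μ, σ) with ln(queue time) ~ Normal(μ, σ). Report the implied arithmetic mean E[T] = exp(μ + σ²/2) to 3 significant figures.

E[T] ≈ 148 minutes

If T ~ Lognormal(μ,σ) then ln T ~ Normal(μ,σ), so the p-quantile of ln T is μ + z_p·σ.
ln(25) = 3.219 and ln(200) = 5.298; z_{0.17} = -0.9542, z_{0.8} = 0.8416.
σ = (5.298 − 3.219)/(0.8416 − (-0.9542)) = 1.158.
μ = 3.219 − (-0.9542)·1.158 = 4.324.
E[T] = exp(μ + σ²/2) = exp(4.324 + 0.6704) = 148 minutes.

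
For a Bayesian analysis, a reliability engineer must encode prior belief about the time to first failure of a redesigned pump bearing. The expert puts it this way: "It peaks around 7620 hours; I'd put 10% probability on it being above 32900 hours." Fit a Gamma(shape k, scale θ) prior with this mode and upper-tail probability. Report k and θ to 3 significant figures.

Gamma(k,θ) with k>1 has mode (k−1)θ, so θ = 7620/(k−1).
Need P(X < 32900) = 0.9 with θ tied to k this way. Start at k = 2, θ = 7620: P(X<32900) ≈ 0.929.
Too high — lower k to spread out. Iterating converges to k ≈ 1.85.
Then θ = 7620/(1.85−1) ≈ 8980.

k ≈ 1.85, θ ≈ 8980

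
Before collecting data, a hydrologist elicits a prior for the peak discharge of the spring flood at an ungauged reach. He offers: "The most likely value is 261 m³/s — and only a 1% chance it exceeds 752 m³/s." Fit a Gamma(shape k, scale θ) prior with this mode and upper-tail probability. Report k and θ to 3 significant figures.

k ≈ 5.06, θ ≈ 64.3

Gamma(k,θ) with k>1 has mode (k−1)θ, so θ = 261/(k−1).
Need P(X < 752) = 0.99 with θ tied to k this way. Start at k = 2, θ = 261: P(X<752) ≈ 0.782.
Too low — raise k to concentrate. Iterating converges to k ≈ 5.06.
Then θ = 261/(5.06−1) ≈ 64.3.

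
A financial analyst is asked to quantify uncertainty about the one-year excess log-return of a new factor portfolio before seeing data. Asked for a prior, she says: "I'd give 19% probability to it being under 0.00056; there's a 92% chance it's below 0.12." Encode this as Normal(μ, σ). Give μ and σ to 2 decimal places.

μ = 0.05, σ = 0.05

For Normal(μ,σ), the p-quantile is μ + z_p·σ. Here z_{0.19} = -0.8779, z_{0.92} = 1.405.
So 0.00056 = μ − 0.8779σ and 0.12 = μ + 1.405σ.
Subtracting: σ = (0.12 − 0.00056)/(1.405 − (-0.8779)) = 0.05.
Then μ = 0.00056 − (-0.8779)·0.05 = 0.05.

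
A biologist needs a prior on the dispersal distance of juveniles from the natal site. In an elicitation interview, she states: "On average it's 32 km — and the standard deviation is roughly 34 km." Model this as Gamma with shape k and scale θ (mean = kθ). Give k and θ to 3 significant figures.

For Gamma(k, scale θ): mean = kθ, variance = kθ², so CV = 1/√k.
CV = SD/mean = 34/32 = 1.062, hence k = 1/CV² = 0.886.
Then θ = mean/k = 32/0.886 = 36.1.

k ≈ 0.886, θ ≈ 36.1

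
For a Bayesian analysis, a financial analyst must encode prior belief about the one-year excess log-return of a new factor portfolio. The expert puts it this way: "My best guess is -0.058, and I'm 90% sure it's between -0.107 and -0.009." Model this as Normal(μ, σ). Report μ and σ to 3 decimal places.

μ = -0.058, σ = 0.030

A symmetric 90% interval runs μ ± z·σ with z = 1.645.
Half-width = 0.049, so σ = 0.049/1.645 = 0.030.
μ is the stated best guess, -0.058.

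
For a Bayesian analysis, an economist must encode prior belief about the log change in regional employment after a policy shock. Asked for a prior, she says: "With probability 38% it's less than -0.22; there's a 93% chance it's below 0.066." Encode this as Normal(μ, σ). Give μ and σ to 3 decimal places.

For Normal(μ,σ), the p-quantile is μ + z_p·σ. Here z_{0.38} = -0.3055, z_{0.93} = 1.476.
So -0.22 = μ − 0.3055σ and 0.066 = μ + 1.476σ.
Subtracting: σ = (0.066 − -0.22)/(1.476 − (-0.3055)) = 0.161.
Then μ = -0.22 − (-0.3055)·0.161 = -0.171.

μ = -0.171, σ = 0.161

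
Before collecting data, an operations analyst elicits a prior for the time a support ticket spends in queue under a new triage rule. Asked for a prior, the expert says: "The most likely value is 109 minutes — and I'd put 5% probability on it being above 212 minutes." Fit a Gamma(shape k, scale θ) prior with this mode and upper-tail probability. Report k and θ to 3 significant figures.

k ≈ 7.27, θ ≈ 17.4

Gamma(k,θ) with k>1 has mode (k−1)θ, so θ = 109/(k−1).
Need P(X < 212) = 0.95 with θ tied to k this way. Start at k = 2, θ = 109: P(X<212) ≈ 0.579.
Too low — raise k to concentrate. Iterating converges to k ≈ 7.27.
Then θ = 109/(7.27−1) ≈ 17.4.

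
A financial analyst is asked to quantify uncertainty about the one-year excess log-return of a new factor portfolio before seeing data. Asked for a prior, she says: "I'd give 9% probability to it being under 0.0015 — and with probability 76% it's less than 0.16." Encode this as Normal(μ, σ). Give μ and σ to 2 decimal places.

The p-quantile of Normal(μ,σ) is μ + z_p·σ, with z_{0.09} = -1.341 and z_{0.76} = 0.7063.
Eliminate σ: μ = (z₂·x₁ − z₁·x₂)/(z₂ − z₁) = (0.7063·0.0015 − (-1.341)·0.16)/2.047 = 0.11.
Then σ = (x₂ − x₁)/(z₂ − z₁) = (0.16 − 0.0015)/2.047 = 0.08.

μ = 0.11, σ = 0.08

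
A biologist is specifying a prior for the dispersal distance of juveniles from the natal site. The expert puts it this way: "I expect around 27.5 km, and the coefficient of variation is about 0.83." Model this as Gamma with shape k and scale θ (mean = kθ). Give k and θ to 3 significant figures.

k ≈ 1.45, θ ≈ 18.9

For Gamma(k, scale θ): mean = kθ, variance = kθ², so CV = 1/√k.
CV = 0.83, hence k = 1/CV² = 1.45.
Then θ = mean/k = 27.5/1.45 = 18.9.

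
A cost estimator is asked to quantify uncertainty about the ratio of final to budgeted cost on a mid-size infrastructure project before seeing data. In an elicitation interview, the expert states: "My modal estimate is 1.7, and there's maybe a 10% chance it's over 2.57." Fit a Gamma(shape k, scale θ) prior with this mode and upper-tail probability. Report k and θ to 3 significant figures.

Gamma(k,θ) with k>1 has mode (k−1)θ, so θ = 1.7/(k−1).
Need P(X < 2.57) = 0.9 with θ tied to k this way. Start at k = 2, θ = 1.7: P(X<2.57) ≈ 0.446.
Too low — raise k to concentrate. Iterating converges to k ≈ 11.9.
Then θ = 1.7/(11.9−1) ≈ 0.156.

k ≈ 11.9, θ ≈ 0.156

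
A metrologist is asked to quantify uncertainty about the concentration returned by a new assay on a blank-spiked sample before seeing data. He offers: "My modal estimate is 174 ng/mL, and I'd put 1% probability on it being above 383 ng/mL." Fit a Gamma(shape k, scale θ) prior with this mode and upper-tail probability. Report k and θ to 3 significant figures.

Gamma(k,θ) with k>1 has mode (k−1)θ, so θ = 174/(k−1).
Need P(X < 383) = 0.99 with θ tied to k this way. Start at k = 2, θ = 174: P(X<383) ≈ 0.646.
Too low — raise k to concentrate. Iterating converges to k ≈ 8.74.
Then θ = 174/(8.74−1) ≈ 22.5.

k ≈ 8.74, θ ≈ 22.5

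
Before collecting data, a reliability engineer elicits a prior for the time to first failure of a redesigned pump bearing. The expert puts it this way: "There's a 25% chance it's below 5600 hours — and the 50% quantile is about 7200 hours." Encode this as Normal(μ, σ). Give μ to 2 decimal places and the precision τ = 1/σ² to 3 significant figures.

μ = 7200.00, τ = 1.78e-07

For Normal(μ,σ), the p-quantile is μ + z_p·σ. Here z_{0.25} = -0.6745, z_{0.5} = 0.
So 5600 = μ − 0.6745σ and 7200 = μ + 0σ.
Subtracting: σ = (7200 − 5600)/(0 − (-0.6745)) = 2372.16.
Then μ = 5600 − (-0.6745)·2372.16 = 7200.00.
Precision τ = 1/σ² = 1/2372² = 1.78e-07.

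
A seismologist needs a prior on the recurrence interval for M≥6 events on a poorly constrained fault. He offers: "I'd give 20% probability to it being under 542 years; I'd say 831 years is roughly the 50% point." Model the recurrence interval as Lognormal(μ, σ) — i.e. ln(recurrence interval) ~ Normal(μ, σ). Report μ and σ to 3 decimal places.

If T ~ Lognormal(μ,σ) then ln T ~ Normal(μ,σ), so the p-quantile of ln T is μ + z_p·σ.
ln(542) = 6.295 and ln(831) = 6.723; z_{0.2} = -0.8416, z_{0.5} = 0.
σ = (6.723 − 6.295)/(0 − (-0.8416)) = 0.508.
μ = 6.295 − (-0.8416)·0.508 = 6.723.

μ ≈ 6.723, σ ≈ 0.508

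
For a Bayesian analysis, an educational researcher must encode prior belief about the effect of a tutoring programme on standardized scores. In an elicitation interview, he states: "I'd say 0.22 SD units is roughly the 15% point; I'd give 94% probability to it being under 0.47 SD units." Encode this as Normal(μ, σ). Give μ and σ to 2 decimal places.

μ = 0.32, σ = 0.10

The p-quantile of Normal(μ,σ) is μ + z_p·σ, with z_{0.15} = -1.036 and z_{0.94} = 1.555.
Eliminate σ: μ = (z₂·x₁ − z₁·x₂)/(z₂ − z₁) = (1.555·0.22 − (-1.036)·0.47)/2.591 = 0.32.
Then σ = (x₂ − x₁)/(z₂ − z₁) = (0.47 − 0.22)/2.591 = 0.10.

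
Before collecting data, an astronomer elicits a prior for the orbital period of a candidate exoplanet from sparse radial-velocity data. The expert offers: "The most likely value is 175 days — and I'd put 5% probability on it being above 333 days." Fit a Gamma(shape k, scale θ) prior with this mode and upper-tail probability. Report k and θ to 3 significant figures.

k ≈ 7.72, θ ≈ 26.1

Gamma(k,θ) with k>1 has mode (k−1)θ, so θ = 175/(k−1).
Need P(X < 333) = 0.95 with θ tied to k this way. Start at k = 2, θ = 175: P(X<333) ≈ 0.567.
Too low — raise k to concentrate. Iterating converges to k ≈ 7.72.
Then θ = 175/(7.72−1) ≈ 26.1.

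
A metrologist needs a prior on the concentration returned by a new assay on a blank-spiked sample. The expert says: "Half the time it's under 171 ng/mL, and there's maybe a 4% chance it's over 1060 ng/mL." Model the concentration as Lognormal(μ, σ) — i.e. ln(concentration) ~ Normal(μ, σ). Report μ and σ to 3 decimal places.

μ ≈ 5.142, σ ≈ 1.042

If T ~ Lognormal(μ,σ) then ln T ~ Normal(μ,σ), so the p-quantile of ln T is μ + z_p·σ.
ln(171) = 5.142 and ln(1060) = 6.966; z_{0.5} = 0, z_{0.96} = 1.751.
σ = (6.966 − 5.142)/(1.751 − (0)) = 1.042.
μ = 5.142 − (0)·1.042 = 5.142.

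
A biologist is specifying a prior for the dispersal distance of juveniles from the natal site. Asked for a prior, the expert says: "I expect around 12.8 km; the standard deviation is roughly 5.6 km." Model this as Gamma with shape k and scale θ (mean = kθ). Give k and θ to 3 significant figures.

k ≈ 5.22, θ ≈ 2.45

For Gamma(k, scale θ): mean = kθ, variance = kθ², so CV = 1/√k.
CV = SD/mean = 5.6/12.8 = 0.4375, hence k = 1/CV² = 5.22.
Then θ = mean/k = 12.8/5.22 = 2.45.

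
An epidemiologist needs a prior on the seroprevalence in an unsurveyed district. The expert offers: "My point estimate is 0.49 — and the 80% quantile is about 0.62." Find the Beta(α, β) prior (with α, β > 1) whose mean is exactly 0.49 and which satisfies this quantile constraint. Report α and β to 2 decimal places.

With mean 0.49 fixed, write α = 0.49s, β = 0.51s where s = α+β.
Need P(θ < 0.62) = 0.8 under Beta(0.49s, 0.51s). Normal approximation: (q−m)/√(m(1−m)/s) ≈ z_{0.8} = 0.842, so s ≈ 0.49·0.51·(0.842)²/(0.62−0.49)² = 10.5.
At s = 10.5: P(θ<0.62) ≈ 0.799. Adjusting to match 0.8 gives s ≈ 10.57.
So α = 0.49·10.57 ≈ 5.18, β = 0.51·10.57 ≈ 5.39.

α ≈ 5.18, β ≈ 5.39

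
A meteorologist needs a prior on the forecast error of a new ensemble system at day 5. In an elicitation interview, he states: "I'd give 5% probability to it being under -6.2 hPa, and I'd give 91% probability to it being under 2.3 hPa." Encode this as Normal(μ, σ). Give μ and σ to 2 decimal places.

μ = -1.52, σ = 2.85

The p-quantile of Normal(μ,σ) is μ + z_p·σ, with z_{0.05} = -1.645 and z_{0.91} = 1.341.
Eliminate σ: μ = (z₂·x₁ − z₁·x₂)/(z₂ − z₁) = (1.341·-6.2 − (-1.645)·2.3)/2.986 = -1.52.
Then σ = (x₂ − x₁)/(z₂ − z₁) = (2.3 − -6.2)/2.986 = 2.85.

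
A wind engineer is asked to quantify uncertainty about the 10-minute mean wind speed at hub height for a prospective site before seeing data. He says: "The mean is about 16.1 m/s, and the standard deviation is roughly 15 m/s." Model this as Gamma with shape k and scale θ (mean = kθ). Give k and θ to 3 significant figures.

k ≈ 1.15, θ ≈ 14

For Gamma(k, scale θ): mean = kθ, variance = kθ², so CV = 1/√k.
CV = SD/mean = 15/16.1 = 0.9317, hence k = 1/CV² = 1.15.
Then θ = mean/k = 16.1/1.15 = 14.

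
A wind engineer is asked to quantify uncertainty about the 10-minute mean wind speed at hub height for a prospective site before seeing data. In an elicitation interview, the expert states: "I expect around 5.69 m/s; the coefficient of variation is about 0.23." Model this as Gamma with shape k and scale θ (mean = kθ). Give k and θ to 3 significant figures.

k ≈ 18.9, θ ≈ 0.301

For Gamma(k, scale θ): mean = kθ, variance = kθ², so CV = 1/√k.
CV = 0.23, hence k = 1/CV² = 18.9.
Then θ = mean/k = 5.69/18.9 = 0.301.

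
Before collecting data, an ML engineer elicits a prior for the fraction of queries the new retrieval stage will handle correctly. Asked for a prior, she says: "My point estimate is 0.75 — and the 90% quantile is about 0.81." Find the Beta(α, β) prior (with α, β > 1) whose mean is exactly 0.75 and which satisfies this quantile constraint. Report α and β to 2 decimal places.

With mean 0.75 fixed, write α = 0.75s, β = 0.25s where s = α+β.
Need P(θ < 0.81) = 0.9 under Beta(0.75s, 0.25s). Normal approximation: (q−m)/√(m(1−m)/s) ≈ z_{0.9} = 1.28, so s ≈ 0.75·0.25·(1.28)²/(0.81−0.75)² = 85.5.
At s = 85.5: P(θ<0.81) ≈ 0.906. Adjusting to match 0.9 gives s ≈ 81.11.
So α = 0.75·81.11 ≈ 60.83, β = 0.25·81.11 ≈ 20.28.

α ≈ 60.83, β ≈ 20.28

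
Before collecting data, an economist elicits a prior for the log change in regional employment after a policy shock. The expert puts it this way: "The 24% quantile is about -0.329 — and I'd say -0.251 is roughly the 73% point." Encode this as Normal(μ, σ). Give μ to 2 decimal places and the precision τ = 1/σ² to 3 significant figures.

For Normal(μ,σ), the p-quantile is μ + z_p·σ. Here z_{0.24} = -0.7063, z_{0.73} = 0.6128.
So -0.329 = μ − 0.7063σ and -0.251 = μ + 0.6128σ.
Subtracting: σ = (-0.251 − -0.329)/(0.6128 − (-0.7063)) = 0.06.
Then μ = -0.329 − (-0.7063)·0.06 = -0.29.
Precision τ = 1/σ² = 1/0.05913² = 286.

μ = -0.29, τ = 286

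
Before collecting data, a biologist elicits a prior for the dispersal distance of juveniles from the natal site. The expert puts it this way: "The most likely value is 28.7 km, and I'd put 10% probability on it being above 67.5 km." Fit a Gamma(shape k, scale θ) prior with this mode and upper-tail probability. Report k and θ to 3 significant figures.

Gamma(k,θ) with k>1 has mode (k−1)θ, so θ = 28.7/(k−1).
Need P(X < 67.5) = 0.9 with θ tied to k this way. Start at k = 2, θ = 28.7: P(X<67.5) ≈ 0.681.
Too low — raise k to concentrate. Iterating converges to k ≈ 3.63.
Then θ = 28.7/(3.63−1) ≈ 10.9.

k ≈ 3.63, θ ≈ 10.9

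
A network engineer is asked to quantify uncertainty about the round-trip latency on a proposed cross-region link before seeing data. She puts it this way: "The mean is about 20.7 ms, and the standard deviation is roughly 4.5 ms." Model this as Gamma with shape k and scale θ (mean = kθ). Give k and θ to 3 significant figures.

k ≈ 21.2, θ ≈ 0.978

For Gamma(k, scale θ): mean = kθ, variance = kθ², so CV = 1/√k.
CV = SD/mean = 4.5/20.7 = 0.2174, hence k = 1/CV² = 21.2.
Then θ = mean/k = 20.7/21.2 = 0.978.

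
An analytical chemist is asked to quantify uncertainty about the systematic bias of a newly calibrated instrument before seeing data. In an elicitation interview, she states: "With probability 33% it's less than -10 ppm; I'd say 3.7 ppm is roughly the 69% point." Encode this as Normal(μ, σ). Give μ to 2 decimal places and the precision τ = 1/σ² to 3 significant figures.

The p-quantile of Normal(μ,σ) is μ + z_p·σ, with z_{0.33} = -0.4399 and z_{0.69} = 0.4959.
Eliminate σ: μ = (z₂·x₁ − z₁·x₂)/(z₂ − z₁) = (0.4959·-10 − (-0.4399)·3.7)/0.9358 = -3.56.
Then σ = (x₂ − x₁)/(z₂ − z₁) = (3.7 − -10)/0.9358 = 14.64.
Precision τ = 1/σ² = 1/14.64² = 0.00467.

μ = -3.56, τ = 0.00467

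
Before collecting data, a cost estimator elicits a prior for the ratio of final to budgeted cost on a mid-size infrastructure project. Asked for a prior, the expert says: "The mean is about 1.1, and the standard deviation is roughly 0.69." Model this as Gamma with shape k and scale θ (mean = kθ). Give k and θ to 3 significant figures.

For Gamma(k, scale θ): mean = kθ, variance = kθ², so CV = 1/√k.
CV = SD/mean = 0.69/1.1 = 0.6273, hence k = 1/CV² = 2.54.
Then θ = mean/k = 1.1/2.54 = 0.433.

k ≈ 2.54, θ ≈ 0.433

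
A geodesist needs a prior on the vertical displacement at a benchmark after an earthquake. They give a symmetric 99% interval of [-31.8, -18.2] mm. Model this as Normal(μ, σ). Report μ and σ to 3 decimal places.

A symmetric 99% interval runs μ ± z·σ with z = 2.576.
Half-width = 6.8, so σ = 6.8/2.576 = 2.640.
μ is the interval midpoint, -25.000.

μ = -25.000, σ = 2.640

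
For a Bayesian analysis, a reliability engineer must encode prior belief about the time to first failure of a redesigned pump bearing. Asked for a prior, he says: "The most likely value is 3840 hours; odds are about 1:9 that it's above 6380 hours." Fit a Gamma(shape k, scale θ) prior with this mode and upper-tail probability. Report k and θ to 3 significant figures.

k ≈ 8.32, θ ≈ 524

Gamma(k,θ) with k>1 has mode (k−1)θ, so θ = 3840/(k−1).
Need P(X < 6380) = 0.9 with θ tied to k this way. Start at k = 2, θ = 3840: P(X<6380) ≈ 0.495.
Too low — raise k to concentrate. Iterating converges to k ≈ 8.32.
Then θ = 3840/(8.32−1) ≈ 524.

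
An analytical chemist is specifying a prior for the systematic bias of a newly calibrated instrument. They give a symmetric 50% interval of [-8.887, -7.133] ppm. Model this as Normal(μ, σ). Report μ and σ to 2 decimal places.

A symmetric 50% interval runs μ ± z·σ with z = 0.6745.
Half-width = 0.877, so σ = 0.877/0.6745 = 1.30.
μ is the interval midpoint, -8.01.

μ = -8.01, σ = 1.30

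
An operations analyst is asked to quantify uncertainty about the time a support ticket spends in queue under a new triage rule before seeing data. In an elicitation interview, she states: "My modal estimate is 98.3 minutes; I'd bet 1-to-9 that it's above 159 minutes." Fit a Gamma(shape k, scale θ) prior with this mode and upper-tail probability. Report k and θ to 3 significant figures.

k ≈ 9.14, θ ≈ 12.1

Gamma(k,θ) with k>1 has mode (k−1)θ, so θ = 98.3/(k−1).
Need P(X < 159) = 0.9 with θ tied to k this way. Start at k = 2, θ = 98.3: P(X<159) ≈ 0.481.
Too low — raise k to concentrate. Iterating converges to k ≈ 9.14.
Then θ = 98.3/(9.14−1) ≈ 12.1.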